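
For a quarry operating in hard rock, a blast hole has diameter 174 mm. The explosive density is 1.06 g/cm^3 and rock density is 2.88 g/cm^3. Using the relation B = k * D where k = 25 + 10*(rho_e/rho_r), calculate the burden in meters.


4.9904 m

First, compute k:
rho_e / rho_r = 1.06 / 2.88 = 0.3680555556
k = 25 + 10 * 0.3680555556 = 28.68055556
Then, compute burden:
B = k * D / 1000 = 28.68055556 * 174 / 1000
= 4990.416667 / 1000
= 4.9904 m


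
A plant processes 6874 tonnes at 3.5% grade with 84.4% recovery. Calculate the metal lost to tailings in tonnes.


Total metal in feed:
= 6874 * 3.5 / 100 = 240.59 tonnes
Metal recovered:
= 240.59 * 84.4 / 100 = 203.05796 tonnes
Metal lost to tailings:
= 240.59 - 203.05796
= 37.532 tonnes

37.532 tonnes


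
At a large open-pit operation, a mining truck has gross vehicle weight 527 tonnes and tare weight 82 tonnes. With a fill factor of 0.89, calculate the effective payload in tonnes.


396.05 tonnes

Maximum payload = gross - tare
= 527 - 82 = 445 tonnes
Effective payload = max payload * fill factor
= 445 * 0.89
= 396.05 tonnes


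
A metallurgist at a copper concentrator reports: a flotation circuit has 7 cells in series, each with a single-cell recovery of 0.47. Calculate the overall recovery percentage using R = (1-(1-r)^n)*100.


Complement of single-cell recovery:
1 - r = 1 - 0.47 = 0.53
Raise to power n:
(1 - r)^7 = 0.53^7 = 0.0117471114
Overall recovery:
R = (1 - 0.0117471114) * 100
= 98.8253%

98.8253%


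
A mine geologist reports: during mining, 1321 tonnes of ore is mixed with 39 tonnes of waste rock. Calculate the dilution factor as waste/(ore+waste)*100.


2.8676%

Total material = ore + waste
= 1321 + 39 = 1360 tonnes
Dilution = waste / total * 100
= 39 / 1360 * 100
= 0.02867647059 * 100
= 2.8676%


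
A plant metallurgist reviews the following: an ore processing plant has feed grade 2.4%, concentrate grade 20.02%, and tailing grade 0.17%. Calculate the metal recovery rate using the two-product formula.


93.7124%

Using the two-product formula:
R = 100 * c * (f - t) / (f * (c - t))
Numerator = 100 * 20.02 * (2.4 - 0.17)
= 100 * 20.02 * 2.23
= 4464.46
Denominator = 2.4 * (20.02 - 0.17)
= 2.4 * 19.85
= 47.64
R = 4464.46 / 47.64
= 93.7124%


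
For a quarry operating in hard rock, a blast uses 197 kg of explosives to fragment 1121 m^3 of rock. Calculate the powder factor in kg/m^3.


0.1757 kg/m^3

Powder factor = explosive mass / rock volume
= 197 / 1121
= 0.1757 kg/m^3


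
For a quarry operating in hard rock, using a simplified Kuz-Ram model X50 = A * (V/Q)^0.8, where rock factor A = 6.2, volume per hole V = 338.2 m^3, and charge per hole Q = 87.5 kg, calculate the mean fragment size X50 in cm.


18.2862 cm

Compute V/Q:
V/Q = 338.2 / 87.5 = 3.865142857
Raise to the power 0.8:
(V/Q)^0.8 = 3.865142857^0.8 = 2.949391608
Multiply by A:
X50 = 6.2 * 2.949391608
= 18.2862 cm


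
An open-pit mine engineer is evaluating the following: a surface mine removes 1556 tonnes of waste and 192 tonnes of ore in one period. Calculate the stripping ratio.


Stripping ratio = waste tonnage / ore tonnage
= 1556 / 192
= 8.1042

8.1042


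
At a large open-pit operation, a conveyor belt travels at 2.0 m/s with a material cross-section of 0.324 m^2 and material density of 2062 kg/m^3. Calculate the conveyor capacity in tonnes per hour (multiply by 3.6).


4810.2336 t/h

Volumetric flow = speed * area
= 2.0 * 0.324 = 0.648 m^3/s
Mass flow = volumetric * density
= 0.648 * 2062 = 1336.176 kg/s
Convert to t/h: multiply by 3.6
Capacity = 1336.176 * 3.6
= 4810.2336 t/h


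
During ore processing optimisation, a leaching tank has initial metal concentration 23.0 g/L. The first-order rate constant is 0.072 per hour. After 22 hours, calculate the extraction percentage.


Compute the exponent:
-k * t = -0.072 * 22 = -1.584
Remaining concentration:
C = 23.0 * exp(-1.584)
= 23.0 * 0.2051528434
= 4.718515399 g/L
Extracted = 23.0 - 4.718515399 = 18.2814846 g/L
Extraction % = 18.2814846 / 23.0 * 100
= 79.4847%

79.4847%


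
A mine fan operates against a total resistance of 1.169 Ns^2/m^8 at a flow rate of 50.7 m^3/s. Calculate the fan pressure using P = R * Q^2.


3004.9028 Pa

Compute Q^2:
Q^2 = 50.7^2 = 2570.49
Compute pressure:
P = R * Q^2 = 1.169 * 2570.49
= 3004.9028 Pa


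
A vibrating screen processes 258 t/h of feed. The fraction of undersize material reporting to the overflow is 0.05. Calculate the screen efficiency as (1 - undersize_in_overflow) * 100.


95.0%

Screen efficiency = (1 - fraction of undersize in overflow) * 100
= (1 - 0.05) * 100
= 0.95 * 100
= 95.0%


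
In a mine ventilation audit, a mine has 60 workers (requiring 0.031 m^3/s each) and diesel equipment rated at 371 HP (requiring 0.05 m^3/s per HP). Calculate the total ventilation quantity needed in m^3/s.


20.41 m^3/s

Airflow for workers:
Q_people = 60 * 0.031 = 1.86 m^3/s
Airflow for diesel equipment:
Q_diesel = 371 * 0.05 = 18.55 m^3/s
Total ventilation:
Q_total = 1.86 + 18.55
= 20.41 m^3/s


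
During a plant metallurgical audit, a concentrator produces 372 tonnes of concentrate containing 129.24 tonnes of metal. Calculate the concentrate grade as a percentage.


34.7419%

Grade = (metal in concentrate / concentrate mass) * 100
= (129.24 / 372) * 100
= 0.3474193548 * 100
= 34.7419%


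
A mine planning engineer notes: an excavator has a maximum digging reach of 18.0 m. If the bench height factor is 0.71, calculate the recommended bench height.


12.78 m

Bench height = reach * factor
= 18.0 * 0.71
= 12.78 m


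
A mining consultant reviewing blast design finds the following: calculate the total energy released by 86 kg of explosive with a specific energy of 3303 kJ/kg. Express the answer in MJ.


284.058 MJ

Energy = mass * specific_energy / 1000
= 86 * 3303 / 1000
= 284058 / 1000
= 284.058 MJ


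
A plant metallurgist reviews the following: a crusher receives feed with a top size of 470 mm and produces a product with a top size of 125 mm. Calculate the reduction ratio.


3.76

Reduction ratio = feed size / product size
= 470 / 125
= 3.76


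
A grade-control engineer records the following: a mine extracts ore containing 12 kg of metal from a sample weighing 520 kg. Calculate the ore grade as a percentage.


2.3077%

Ore grade = (metal mass / ore mass) * 100
= (12 / 520) * 100
= 0.02307692308 * 100
= 2.3077%


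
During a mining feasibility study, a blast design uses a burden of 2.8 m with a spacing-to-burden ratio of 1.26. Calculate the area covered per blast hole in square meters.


First, find the spacing:
Spacing = burden * ratio = 2.8 * 1.26
= 3.528 m
Then, calculate the area:
Area = burden * spacing = 2.8 * 3.528
= 9.8784 m^2

9.8784 m^2


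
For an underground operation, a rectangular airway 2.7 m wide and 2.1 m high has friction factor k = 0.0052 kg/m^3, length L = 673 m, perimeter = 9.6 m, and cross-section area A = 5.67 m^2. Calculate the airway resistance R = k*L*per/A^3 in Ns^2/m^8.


Compute the numerator:
k * L * per = 0.0052 * 673 * 9.6
= 33.59616
Compute the denominator:
A^3 = 5.67^3 = 182.284263
Resistance:
R = 33.59616 / 182.284263
= 0.1843 Ns^2/m^8

0.1843 Ns^2/m^8


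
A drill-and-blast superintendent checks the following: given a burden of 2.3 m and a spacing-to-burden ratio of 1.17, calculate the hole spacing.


2.691 m

Spacing = burden * ratio
= 2.3 * 1.17
= 2.691 m


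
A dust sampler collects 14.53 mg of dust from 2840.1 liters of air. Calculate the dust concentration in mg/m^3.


5.116 mg/m^3

Convert liters to m^3: 1 m^3 = 1000 L
Concentration = mass / volume * 1000
= 14.53 / 2840.1 * 1000
= 0.005116017042 * 1000
= 5.116 mg/m^3


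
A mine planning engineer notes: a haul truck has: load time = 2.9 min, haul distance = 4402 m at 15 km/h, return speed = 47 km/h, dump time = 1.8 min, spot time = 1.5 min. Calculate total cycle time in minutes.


Convert haul speed to m/min: 15 * 1000/60 = 250 m/min
Haul time = 4402 / 250 = 17.608 min
Convert return speed to m/min: 47 * 1000/60 = 783.3333333 m/min
Return time = 4402 / 783.3333333 = 5.619574468 min
Total cycle time:
= 2.9 + 17.608 + 1.8 + 5.619574468 + 1.5
= 29.4276 min

29.4276 min


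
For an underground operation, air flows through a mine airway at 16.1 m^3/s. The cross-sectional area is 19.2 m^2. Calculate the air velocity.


Velocity = flow rate / cross-sectional area
= 16.1 / 19.2
= 0.8385 m/s

0.8385 m/s


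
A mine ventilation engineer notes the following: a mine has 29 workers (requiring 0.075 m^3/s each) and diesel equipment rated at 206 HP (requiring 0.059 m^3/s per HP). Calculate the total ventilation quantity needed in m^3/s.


14.329 m^3/s

Airflow for workers:
Q_people = 29 * 0.075 = 2.175 m^3/s
Airflow for diesel equipment:
Q_diesel = 206 * 0.059 = 12.154 m^3/s
Total ventilation:
Q_total = 2.175 + 12.154
= 14.329 m^3/s


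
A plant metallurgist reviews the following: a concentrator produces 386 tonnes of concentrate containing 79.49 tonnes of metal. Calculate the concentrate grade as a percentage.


Grade = (metal in concentrate / concentrate mass) * 100
= (79.49 / 386) * 100
= 0.2059326425 * 100
= 20.5933%

20.5933%


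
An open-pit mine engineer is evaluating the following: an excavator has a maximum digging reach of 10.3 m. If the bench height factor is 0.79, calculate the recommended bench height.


Bench height = reach * factor
= 10.3 * 0.79
= 8.137 m

8.137 m


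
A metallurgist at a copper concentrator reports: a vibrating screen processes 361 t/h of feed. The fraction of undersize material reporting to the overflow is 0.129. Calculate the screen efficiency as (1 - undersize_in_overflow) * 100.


87.1%

Screen efficiency = (1 - fraction of undersize in overflow) * 100
= (1 - 0.129) * 100
= 0.871 * 100
= 87.1%


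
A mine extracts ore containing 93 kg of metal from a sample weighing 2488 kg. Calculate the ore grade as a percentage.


Ore grade = (metal mass / ore mass) * 100
= (93 / 2488) * 100
= 0.03737942122 * 100
= 3.7379%

3.7379%


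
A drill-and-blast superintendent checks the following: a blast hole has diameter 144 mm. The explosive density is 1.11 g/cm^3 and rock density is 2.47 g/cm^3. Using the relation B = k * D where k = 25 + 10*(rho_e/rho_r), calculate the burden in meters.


4.2471 m

First, compute k:
rho_e / rho_r = 1.11 / 2.47 = 0.4493927126
k = 25 + 10 * 0.4493927126 = 29.49392713
Then, compute burden:
B = k * D / 1000 = 29.49392713 * 144 / 1000
= 4247.125506 / 1000
= 4.2471 m


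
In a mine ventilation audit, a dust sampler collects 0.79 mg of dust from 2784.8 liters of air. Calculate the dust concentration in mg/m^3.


0.2837 mg/m^3

Convert liters to m^3: 1 m^3 = 1000 L
Concentration = mass / volume * 1000
= 0.79 / 2784.8 * 1000
= 0.0002836828498 * 1000
= 0.2837 mg/m^3


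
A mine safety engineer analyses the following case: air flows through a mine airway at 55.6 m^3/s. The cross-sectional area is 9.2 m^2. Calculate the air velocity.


6.0435 m/s

Velocity = flow rate / cross-sectional area
= 55.6 / 9.2
= 6.0435 m/s


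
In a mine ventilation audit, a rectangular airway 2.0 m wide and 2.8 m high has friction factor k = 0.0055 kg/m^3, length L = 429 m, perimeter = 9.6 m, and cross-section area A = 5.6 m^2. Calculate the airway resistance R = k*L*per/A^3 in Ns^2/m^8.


Compute the numerator:
k * L * per = 0.0055 * 429 * 9.6
= 22.6512
Compute the denominator:
A^3 = 5.6^3 = 175.616
Resistance:
R = 22.6512 / 175.616
= 0.129 Ns^2/m^8

0.129 Ns^2/m^8


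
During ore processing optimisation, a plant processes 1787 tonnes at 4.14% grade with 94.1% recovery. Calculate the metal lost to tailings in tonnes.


4.3649 tonnes

Total metal in feed:
= 1787 * 4.14 / 100 = 73.9818 tonnes
Metal recovered:
= 73.9818 * 94.1 / 100 = 69.6168738 tonnes
Metal lost to tailings:
= 73.9818 - 69.6168738
= 4.3649 tonnes


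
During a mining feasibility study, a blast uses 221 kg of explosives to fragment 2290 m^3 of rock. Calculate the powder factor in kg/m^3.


Powder factor = explosive mass / rock volume
= 221 / 2290
= 0.0965 kg/m^3

0.0965 kg/m^3


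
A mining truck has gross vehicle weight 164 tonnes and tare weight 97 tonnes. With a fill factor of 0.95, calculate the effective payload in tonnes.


Maximum payload = gross - tare
= 164 - 97 = 67 tonnes
Effective payload = max payload * fill factor
= 67 * 0.95
= 63.65 tonnes

63.65 tonnes


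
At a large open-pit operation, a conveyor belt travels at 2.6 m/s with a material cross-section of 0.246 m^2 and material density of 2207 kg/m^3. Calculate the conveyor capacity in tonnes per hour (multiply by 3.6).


Volumetric flow = speed * area
= 2.6 * 0.246 = 0.6396 m^3/s
Mass flow = volumetric * density
= 0.6396 * 2207 = 1411.5972 kg/s
Convert to t/h: multiply by 3.6
Capacity = 1411.5972 * 3.6
= 5081.7499 t/h

5081.7499 t/h


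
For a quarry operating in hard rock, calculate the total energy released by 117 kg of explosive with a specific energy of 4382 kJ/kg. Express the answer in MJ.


512.694 MJ

Energy = mass * specific_energy / 1000
= 117 * 4382 / 1000
= 512694 / 1000
= 512.694 MJ


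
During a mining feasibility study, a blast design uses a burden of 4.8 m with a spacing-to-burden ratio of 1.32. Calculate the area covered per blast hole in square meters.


First, find the spacing:
Spacing = burden * ratio = 4.8 * 1.32
= 6.336 m
Then, calculate the area:
Area = burden * spacing = 4.8 * 6.336
= 30.4128 m^2

30.4128 m^2


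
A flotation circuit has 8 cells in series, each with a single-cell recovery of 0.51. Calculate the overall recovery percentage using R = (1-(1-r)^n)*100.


Complement of single-cell recovery:
1 - r = 1 - 0.51 = 0.49
Raise to power n:
(1 - r)^8 = 0.49^8 = 0.003323293057
Overall recovery:
R = (1 - 0.003323293057) * 100
= 99.6677%

99.6677%


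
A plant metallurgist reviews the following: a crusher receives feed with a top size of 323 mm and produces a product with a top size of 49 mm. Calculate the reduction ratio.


6.5918

Reduction ratio = feed size / product size
= 323 / 49
= 6.5918


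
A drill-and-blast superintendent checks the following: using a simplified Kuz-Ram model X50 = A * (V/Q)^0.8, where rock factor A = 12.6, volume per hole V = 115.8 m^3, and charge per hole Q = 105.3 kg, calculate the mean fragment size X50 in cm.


13.5955 cm

Compute V/Q:
V/Q = 115.8 / 105.3 = 1.0997151
Raise to the power 0.8:
(V/Q)^0.8 = 1.0997151^0.8 = 1.079006723
Multiply by A:
X50 = 12.6 * 1.079006723
= 13.5955 cm


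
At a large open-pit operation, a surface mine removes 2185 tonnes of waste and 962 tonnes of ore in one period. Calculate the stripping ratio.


Stripping ratio = waste tonnage / ore tonnage
= 2185 / 962
= 2.2713

2.2713


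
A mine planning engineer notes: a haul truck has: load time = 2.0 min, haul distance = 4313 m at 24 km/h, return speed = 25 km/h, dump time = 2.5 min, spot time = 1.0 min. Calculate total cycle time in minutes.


Convert haul speed to m/min: 24 * 1000/60 = 400 m/min
Haul time = 4313 / 400 = 10.7825 min
Convert return speed to m/min: 25 * 1000/60 = 416.6666667 m/min
Return time = 4313 / 416.6666667 = 10.3512 min
Total cycle time:
= 2.0 + 10.7825 + 2.5 + 10.3512 + 1.0
= 26.6337 min

26.6337 min


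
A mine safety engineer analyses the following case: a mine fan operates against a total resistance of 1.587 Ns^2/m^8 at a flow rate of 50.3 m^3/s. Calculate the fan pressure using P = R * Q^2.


Compute Q^2:
Q^2 = 50.3^2 = 2530.09
Compute pressure:
P = R * Q^2 = 1.587 * 2530.09
= 4015.2528 Pa

4015.2528 Pa


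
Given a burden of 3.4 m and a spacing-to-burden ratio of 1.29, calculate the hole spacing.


Spacing = burden * ratio
= 3.4 * 1.29
= 4.386 m

4.386 m


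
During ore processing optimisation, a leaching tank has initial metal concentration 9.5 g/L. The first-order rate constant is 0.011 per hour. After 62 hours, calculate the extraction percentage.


49.4395%

Compute the exponent:
-k * t = -0.011 * 62 = -0.682
Remaining concentration:
C = 9.5 * exp(-0.682)
= 9.5 * 0.5056047709
= 4.803245324 g/L
Extracted = 9.5 - 4.803245324 = 4.696754676 g/L
Extraction % = 4.696754676 / 9.5 * 100
= 49.4395%


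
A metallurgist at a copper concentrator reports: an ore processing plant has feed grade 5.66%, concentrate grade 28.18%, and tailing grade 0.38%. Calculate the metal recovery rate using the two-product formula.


Using the two-product formula:
R = 100 * c * (f - t) / (f * (c - t))
Numerator = 100 * 28.18 * (5.66 - 0.38)
= 100 * 28.18 * 5.28
= 14879.04
Denominator = 5.66 * (28.18 - 0.38)
= 5.66 * 27.8
= 157.348
R = 14879.04 / 157.348
= 94.5614%

94.5614%


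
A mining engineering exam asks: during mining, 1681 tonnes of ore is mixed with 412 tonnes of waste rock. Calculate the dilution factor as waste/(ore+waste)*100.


Total material = ore + waste
= 1681 + 412 = 2093 tonnes
Dilution = waste / total * 100
= 412 / 2093 * 100
= 0.1968466316 * 100
= 19.6847%

19.6847%


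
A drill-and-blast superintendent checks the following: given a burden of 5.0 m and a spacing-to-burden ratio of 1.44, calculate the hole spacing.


7.2 m

Spacing = burden * ratio
= 5.0 * 1.44
= 7.2 m


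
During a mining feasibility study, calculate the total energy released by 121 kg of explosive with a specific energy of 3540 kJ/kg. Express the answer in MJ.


Energy = mass * specific_energy / 1000
= 121 * 3540 / 1000
= 428340 / 1000
= 428.34 MJ

428.34 MJ


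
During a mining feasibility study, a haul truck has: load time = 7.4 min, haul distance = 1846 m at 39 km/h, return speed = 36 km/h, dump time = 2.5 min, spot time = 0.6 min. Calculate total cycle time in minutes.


Convert haul speed to m/min: 39 * 1000/60 = 650 m/min
Haul time = 1846 / 650 = 2.84 min
Convert return speed to m/min: 36 * 1000/60 = 600 m/min
Return time = 1846 / 600 = 3.076666667 min
Total cycle time:
= 7.4 + 2.84 + 2.5 + 3.076666667 + 0.6
= 16.4167 min

16.4167 min


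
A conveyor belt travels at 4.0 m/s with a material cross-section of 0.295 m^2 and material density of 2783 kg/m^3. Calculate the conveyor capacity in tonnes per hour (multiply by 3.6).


Volumetric flow = speed * area
= 4.0 * 0.295 = 1.18 m^3/s
Mass flow = volumetric * density
= 1.18 * 2783 = 3283.94 kg/s
Convert to t/h: multiply by 3.6
Capacity = 3283.94 * 3.6
= 11822.184 t/h

11822.184 t/h


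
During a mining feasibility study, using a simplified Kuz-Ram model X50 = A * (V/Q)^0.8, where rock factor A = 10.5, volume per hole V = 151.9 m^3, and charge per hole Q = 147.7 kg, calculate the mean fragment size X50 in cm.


10.7382 cm

Compute V/Q:
V/Q = 151.9 / 147.7 = 1.028436019
Raise to the power 0.8:
(V/Q)^0.8 = 1.028436019^0.8 = 1.022684851
Multiply by A:
X50 = 10.5 * 1.022684851
= 10.7382 cm


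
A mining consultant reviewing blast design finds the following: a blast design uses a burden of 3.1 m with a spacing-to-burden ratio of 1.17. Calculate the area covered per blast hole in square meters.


11.2437 m^2

First, find the spacing:
Spacing = burden * ratio = 3.1 * 1.17
= 3.627 m
Then, calculate the area:
Area = burden * spacing = 3.1 * 3.627
= 11.2437 m^2


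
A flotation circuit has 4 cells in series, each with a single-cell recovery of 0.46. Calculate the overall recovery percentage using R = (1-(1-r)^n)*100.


Complement of single-cell recovery:
1 - r = 1 - 0.46 = 0.54
Raise to power n:
(1 - r)^4 = 0.54^4 = 0.08503056
Overall recovery:
R = (1 - 0.08503056) * 100
= 91.4969%

91.4969%


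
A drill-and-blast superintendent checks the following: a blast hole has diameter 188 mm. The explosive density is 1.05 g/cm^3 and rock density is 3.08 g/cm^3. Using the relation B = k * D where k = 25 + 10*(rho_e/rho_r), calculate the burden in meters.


First, compute k:
rho_e / rho_r = 1.05 / 3.08 = 0.3409090909
k = 25 + 10 * 0.3409090909 = 28.40909091
Then, compute burden:
B = k * D / 1000 = 28.40909091 * 188 / 1000
= 5340.909091 / 1000
= 5.3409 m

5.3409 m


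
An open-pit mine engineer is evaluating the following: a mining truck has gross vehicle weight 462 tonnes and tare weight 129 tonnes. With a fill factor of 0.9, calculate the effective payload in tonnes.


299.7 tonnes

Maximum payload = gross - tare
= 462 - 129 = 333 tonnes
Effective payload = max payload * fill factor
= 333 * 0.9
= 299.7 tonnes


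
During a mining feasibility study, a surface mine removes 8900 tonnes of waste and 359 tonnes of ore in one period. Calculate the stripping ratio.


Stripping ratio = waste tonnage / ore tonnage
= 8900 / 359
= 24.7911

24.7911


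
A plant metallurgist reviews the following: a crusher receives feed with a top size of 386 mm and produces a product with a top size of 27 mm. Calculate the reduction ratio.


Reduction ratio = feed size / product size
= 386 / 27
= 14.2963

14.2963


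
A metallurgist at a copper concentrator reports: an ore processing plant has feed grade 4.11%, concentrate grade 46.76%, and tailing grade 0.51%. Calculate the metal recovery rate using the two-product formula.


Using the two-product formula:
R = 100 * c * (f - t) / (f * (c - t))
Numerator = 100 * 46.76 * (4.11 - 0.51)
= 100 * 46.76 * 3.6
= 16833.6
Denominator = 4.11 * (46.76 - 0.51)
= 4.11 * 46.25
= 190.0875
R = 16833.6 / 190.0875
= 88.5571%

88.5571%


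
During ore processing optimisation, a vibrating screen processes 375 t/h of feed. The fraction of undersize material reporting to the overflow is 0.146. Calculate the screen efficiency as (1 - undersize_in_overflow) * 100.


Screen efficiency = (1 - fraction of undersize in overflow) * 100
= (1 - 0.146) * 100
= 0.854 * 100
= 85.4%

85.4%


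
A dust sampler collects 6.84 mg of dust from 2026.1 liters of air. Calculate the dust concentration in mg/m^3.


3.3759 mg/m^3

Convert liters to m^3: 1 m^3 = 1000 L
Concentration = mass / volume * 1000
= 6.84 / 2026.1 * 1000
= 0.003375943932 * 1000
= 3.3759 mg/m^3


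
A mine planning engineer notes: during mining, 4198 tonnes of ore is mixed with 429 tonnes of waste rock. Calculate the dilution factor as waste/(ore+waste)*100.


Total material = ore + waste
= 4198 + 429 = 4627 tonnes
Dilution = waste / total * 100
= 429 / 4627 * 100
= 0.09271666306 * 100
= 9.2717%

9.2717%


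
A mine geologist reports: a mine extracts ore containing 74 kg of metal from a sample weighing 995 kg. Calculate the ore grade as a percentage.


7.4372%

Ore grade = (metal mass / ore mass) * 100
= (74 / 995) * 100
= 0.0743718593 * 100
= 7.4372%


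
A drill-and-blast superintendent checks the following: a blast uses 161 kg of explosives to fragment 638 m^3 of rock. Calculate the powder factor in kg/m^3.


0.2524 kg/m^3

Powder factor = explosive mass / rock volume
= 161 / 638
= 0.2524 kg/m^3


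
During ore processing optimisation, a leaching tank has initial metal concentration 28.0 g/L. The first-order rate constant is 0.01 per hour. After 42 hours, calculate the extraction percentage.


Compute the exponent:
-k * t = -0.01 * 42 = -0.42
Remaining concentration:
C = 28.0 * exp(-0.42)
= 28.0 * 0.6570468198
= 18.39731095 g/L
Extracted = 28.0 - 18.39731095 = 9.602689045 g/L
Extraction % = 9.602689045 / 28.0 * 100
= 34.2953%

34.2953%


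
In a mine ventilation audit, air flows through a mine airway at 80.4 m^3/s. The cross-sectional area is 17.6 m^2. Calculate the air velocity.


4.5682 m/s

Velocity = flow rate / cross-sectional area
= 80.4 / 17.6
= 4.5682 m/s


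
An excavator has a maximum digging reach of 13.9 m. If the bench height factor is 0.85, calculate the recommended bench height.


Bench height = reach * factor
= 13.9 * 0.85
= 11.815 m

11.815 m


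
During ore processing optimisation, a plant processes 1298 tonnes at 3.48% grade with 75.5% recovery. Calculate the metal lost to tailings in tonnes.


Total metal in feed:
= 1298 * 3.48 / 100 = 45.1704 tonnes
Metal recovered:
= 45.1704 * 75.5 / 100 = 34.103652 tonnes
Metal lost to tailings:
= 45.1704 - 34.103652
= 11.0667 tonnes

11.0667 tonnes


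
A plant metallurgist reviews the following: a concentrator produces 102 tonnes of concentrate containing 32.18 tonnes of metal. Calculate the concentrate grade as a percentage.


Grade = (metal in concentrate / concentrate mass) * 100
= (32.18 / 102) * 100
= 0.3154901961 * 100
= 31.549%

31.549%


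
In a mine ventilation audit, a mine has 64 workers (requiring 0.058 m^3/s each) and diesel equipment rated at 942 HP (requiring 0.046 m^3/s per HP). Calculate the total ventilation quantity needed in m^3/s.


Airflow for workers:
Q_people = 64 * 0.058 = 3.712 m^3/s
Airflow for diesel equipment:
Q_diesel = 942 * 0.046 = 43.332 m^3/s
Total ventilation:
Q_total = 3.712 + 43.332
= 47.044 m^3/s

47.044 m^3/s


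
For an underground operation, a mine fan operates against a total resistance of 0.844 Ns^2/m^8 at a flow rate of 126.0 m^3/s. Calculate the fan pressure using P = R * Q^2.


13399.344 Pa

Compute Q^2:
Q^2 = 126.0^2 = 15876.0
Compute pressure:
P = R * Q^2 = 0.844 * 15876.0
= 13399.344 Pa


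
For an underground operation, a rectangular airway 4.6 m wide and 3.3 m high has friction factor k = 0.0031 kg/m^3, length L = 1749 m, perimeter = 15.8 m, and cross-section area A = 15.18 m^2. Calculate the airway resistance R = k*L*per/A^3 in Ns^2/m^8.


0.0245 Ns^2/m^8

Compute the numerator:
k * L * per = 0.0031 * 1749 * 15.8
= 85.66602
Compute the denominator:
A^3 = 15.18^3 = 3497.963832
Resistance:
R = 85.66602 / 3497.963832
= 0.0245 Ns^2/m^8


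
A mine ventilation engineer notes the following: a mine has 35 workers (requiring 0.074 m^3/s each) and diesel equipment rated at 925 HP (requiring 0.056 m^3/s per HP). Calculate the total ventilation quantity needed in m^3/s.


54.39 m^3/s

Airflow for workers:
Q_people = 35 * 0.074 = 2.59 m^3/s
Airflow for diesel equipment:
Q_diesel = 925 * 0.056 = 51.8 m^3/s
Total ventilation:
Q_total = 2.59 + 51.8
= 54.39 m^3/s


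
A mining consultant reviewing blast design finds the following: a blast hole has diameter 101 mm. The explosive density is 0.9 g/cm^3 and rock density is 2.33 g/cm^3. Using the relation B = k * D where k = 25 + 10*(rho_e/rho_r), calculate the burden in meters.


2.9151 m

First, compute k:
rho_e / rho_r = 0.9 / 2.33 = 0.3862660944
k = 25 + 10 * 0.3862660944 = 28.86266094
Then, compute burden:
B = k * D / 1000 = 28.86266094 * 101 / 1000
= 2915.128755 / 1000
= 2.9151 m


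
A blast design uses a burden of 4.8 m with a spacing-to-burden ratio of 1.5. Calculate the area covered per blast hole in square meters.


First, find the spacing:
Spacing = burden * ratio = 4.8 * 1.5
= 7.2 m
Then, calculate the area:
Area = burden * spacing = 4.8 * 7.2
= 34.56 m^2

34.56 m^2


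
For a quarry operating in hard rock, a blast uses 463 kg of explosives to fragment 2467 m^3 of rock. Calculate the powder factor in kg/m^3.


Powder factor = explosive mass / rock volume
= 463 / 2467
= 0.1877 kg/m^3

0.1877 kg/m^3


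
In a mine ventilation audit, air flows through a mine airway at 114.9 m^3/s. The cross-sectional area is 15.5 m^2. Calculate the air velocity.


Velocity = flow rate / cross-sectional area
= 114.9 / 15.5
= 7.4129 m/s

7.4129 m/s


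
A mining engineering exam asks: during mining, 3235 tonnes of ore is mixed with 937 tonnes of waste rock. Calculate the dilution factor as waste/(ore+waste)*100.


Total material = ore + waste
= 3235 + 937 = 4172 tonnes
Dilution = waste / total * 100
= 937 / 4172 * 100
= 0.2245925216 * 100
= 22.4593%

22.4593%


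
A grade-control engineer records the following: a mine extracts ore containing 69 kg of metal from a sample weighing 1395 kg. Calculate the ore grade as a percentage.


4.9462%

Ore grade = (metal mass / ore mass) * 100
= (69 / 1395) * 100
= 0.04946236559 * 100
= 4.9462%


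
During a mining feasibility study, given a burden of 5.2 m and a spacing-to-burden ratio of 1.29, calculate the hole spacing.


Spacing = burden * ratio
= 5.2 * 1.29
= 6.708 m

6.708 m


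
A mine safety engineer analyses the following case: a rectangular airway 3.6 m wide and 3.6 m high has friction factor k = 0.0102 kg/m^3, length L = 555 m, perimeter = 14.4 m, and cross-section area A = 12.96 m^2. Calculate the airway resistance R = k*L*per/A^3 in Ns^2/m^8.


Compute the numerator:
k * L * per = 0.0102 * 555 * 14.4
= 81.5184
Compute the denominator:
A^3 = 12.96^3 = 2176.782336
Resistance:
R = 81.5184 / 2176.782336
= 0.0374 Ns^2/m^8

0.0374 Ns^2/m^8


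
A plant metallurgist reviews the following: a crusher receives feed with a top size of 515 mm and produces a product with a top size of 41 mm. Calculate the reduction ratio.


Reduction ratio = feed size / product size
= 515 / 41
= 12.561

12.561


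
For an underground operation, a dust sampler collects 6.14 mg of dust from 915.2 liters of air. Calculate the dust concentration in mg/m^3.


Convert liters to m^3: 1 m^3 = 1000 L
Concentration = mass / volume * 1000
= 6.14 / 915.2 * 1000
= 0.006708916084 * 1000
= 6.7089 mg/m^3

6.7089 mg/m^3


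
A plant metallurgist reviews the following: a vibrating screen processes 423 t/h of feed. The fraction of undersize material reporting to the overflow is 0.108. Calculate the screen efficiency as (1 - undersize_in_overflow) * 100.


89.2%

Screen efficiency = (1 - fraction of undersize in overflow) * 100
= (1 - 0.108) * 100
= 0.892 * 100
= 89.2%


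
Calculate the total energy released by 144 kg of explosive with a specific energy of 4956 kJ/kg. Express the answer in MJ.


Energy = mass * specific_energy / 1000
= 144 * 4956 / 1000
= 713664 / 1000
= 713.664 MJ

713.664 MJ


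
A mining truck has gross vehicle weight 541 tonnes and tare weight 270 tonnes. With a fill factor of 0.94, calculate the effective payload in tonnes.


Maximum payload = gross - tare
= 541 - 270 = 271 tonnes
Effective payload = max payload * fill factor
= 271 * 0.94
= 254.74 tonnes

254.74 tonnes


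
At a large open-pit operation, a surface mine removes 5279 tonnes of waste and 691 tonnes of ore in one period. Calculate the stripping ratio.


7.6397

Stripping ratio = waste tonnage / ore tonnage
= 5279 / 691
= 7.6397


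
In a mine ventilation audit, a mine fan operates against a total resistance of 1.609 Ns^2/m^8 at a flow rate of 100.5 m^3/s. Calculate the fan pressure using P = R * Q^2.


Compute Q^2:
Q^2 = 100.5^2 = 10100.25
Compute pressure:
P = R * Q^2 = 1.609 * 10100.25
= 16251.3023 Pa

16251.3023 Pa


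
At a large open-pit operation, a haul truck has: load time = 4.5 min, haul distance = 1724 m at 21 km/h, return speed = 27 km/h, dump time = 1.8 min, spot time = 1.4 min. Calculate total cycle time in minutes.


16.4568 min

Convert haul speed to m/min: 21 * 1000/60 = 350 m/min
Haul time = 1724 / 350 = 4.925714286 min
Convert return speed to m/min: 27 * 1000/60 = 450 m/min
Return time = 1724 / 450 = 3.831111111 min
Total cycle time:
= 4.5 + 4.925714286 + 1.8 + 3.831111111 + 1.4
= 16.4568 min


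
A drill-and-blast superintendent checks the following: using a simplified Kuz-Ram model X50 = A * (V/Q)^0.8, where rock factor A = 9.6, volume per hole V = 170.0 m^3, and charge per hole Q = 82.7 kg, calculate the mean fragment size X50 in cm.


17.0854 cm

Compute V/Q:
V/Q = 170.0 / 82.7 = 2.055622733
Raise to the power 0.8:
(V/Q)^0.8 = 2.055622733^0.8 = 1.779732493
Multiply by A:
X50 = 9.6 * 1.779732493
= 17.0854 cm


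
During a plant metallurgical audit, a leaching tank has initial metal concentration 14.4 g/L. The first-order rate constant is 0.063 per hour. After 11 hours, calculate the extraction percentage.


Compute the exponent:
-k * t = -0.063 * 11 = -0.693
Remaining concentration:
C = 14.4 * exp(-0.693)
= 14.4 * 0.5000735957
= 7.201059778 g/L
Extracted = 14.4 - 7.201059778 = 7.198940222 g/L
Extraction % = 7.198940222 / 14.4 * 100
= 49.9926%

49.9926%


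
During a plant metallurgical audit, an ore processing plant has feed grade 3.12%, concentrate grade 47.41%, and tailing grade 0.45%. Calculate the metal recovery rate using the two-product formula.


86.397%

Using the two-product formula:
R = 100 * c * (f - t) / (f * (c - t))
Numerator = 100 * 47.41 * (3.12 - 0.45)
= 100 * 47.41 * 2.67
= 12658.47
Denominator = 3.12 * (47.41 - 0.45)
= 3.12 * 46.96
= 146.5152
R = 12658.47 / 146.5152
= 86.397%


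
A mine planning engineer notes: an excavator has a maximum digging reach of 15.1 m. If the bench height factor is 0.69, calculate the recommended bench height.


10.419 m

Bench height = reach * factor
= 15.1 * 0.69
= 10.419 m


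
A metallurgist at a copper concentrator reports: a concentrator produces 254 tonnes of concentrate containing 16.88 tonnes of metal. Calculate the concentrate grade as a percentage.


6.6457%

Grade = (metal in concentrate / concentrate mass) * 100
= (16.88 / 254) * 100
= 0.06645669291 * 100
= 6.6457%


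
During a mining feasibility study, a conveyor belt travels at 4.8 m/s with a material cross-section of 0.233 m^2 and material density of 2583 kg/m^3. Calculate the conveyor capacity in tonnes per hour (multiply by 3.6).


Volumetric flow = speed * area
= 4.8 * 0.233 = 1.1184 m^3/s
Mass flow = volumetric * density
= 1.1184 * 2583 = 2888.8272 kg/s
Convert to t/h: multiply by 3.6
Capacity = 2888.8272 * 3.6
= 10399.7779 t/h

10399.7779 t/h


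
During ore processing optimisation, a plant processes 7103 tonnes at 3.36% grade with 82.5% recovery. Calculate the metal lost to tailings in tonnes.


41.7656 tonnes

Total metal in feed:
= 7103 * 3.36 / 100 = 238.6608 tonnes
Metal recovered:
= 238.6608 * 82.5 / 100 = 196.89516 tonnes
Metal lost to tailings:
= 238.6608 - 196.89516
= 41.7656 tonnes


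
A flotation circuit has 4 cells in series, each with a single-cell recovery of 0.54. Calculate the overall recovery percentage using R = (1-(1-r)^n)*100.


Complement of single-cell recovery:
1 - r = 1 - 0.54 = 0.46
Raise to power n:
(1 - r)^4 = 0.46^4 = 0.04477456
Overall recovery:
R = (1 - 0.04477456) * 100
= 95.5225%

95.5225%


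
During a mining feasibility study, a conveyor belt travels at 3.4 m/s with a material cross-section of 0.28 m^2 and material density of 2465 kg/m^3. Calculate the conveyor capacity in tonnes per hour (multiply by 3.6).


Volumetric flow = speed * area
= 3.4 * 0.28 = 0.952 m^3/s
Mass flow = volumetric * density
= 0.952 * 2465 = 2346.68 kg/s
Convert to t/h: multiply by 3.6
Capacity = 2346.68 * 3.6
= 8448.048 t/h

8448.048 t/h


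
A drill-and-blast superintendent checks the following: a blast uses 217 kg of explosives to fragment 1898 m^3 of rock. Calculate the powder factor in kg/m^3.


Powder factor = explosive mass / rock volume
= 217 / 1898
= 0.1143 kg/m^3

0.1143 kg/m^3


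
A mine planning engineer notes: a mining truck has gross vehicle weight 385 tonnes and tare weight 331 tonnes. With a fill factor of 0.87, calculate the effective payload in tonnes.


46.98 tonnes

Maximum payload = gross - tare
= 385 - 331 = 54 tonnes
Effective payload = max payload * fill factor
= 54 * 0.87
= 46.98 tonnes


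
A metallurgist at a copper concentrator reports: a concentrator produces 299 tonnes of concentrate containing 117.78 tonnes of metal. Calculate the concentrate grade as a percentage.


39.3913%

Grade = (metal in concentrate / concentrate mass) * 100
= (117.78 / 299) * 100
= 0.3939130435 * 100
= 39.3913%


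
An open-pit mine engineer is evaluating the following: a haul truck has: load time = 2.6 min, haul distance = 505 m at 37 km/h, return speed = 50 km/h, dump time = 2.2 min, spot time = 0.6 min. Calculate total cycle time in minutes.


Convert haul speed to m/min: 37 * 1000/60 = 616.6666667 m/min
Haul time = 505 / 616.6666667 = 0.8189189189 min
Convert return speed to m/min: 50 * 1000/60 = 833.3333333 m/min
Return time = 505 / 833.3333333 = 0.606 min
Total cycle time:
= 2.6 + 0.8189189189 + 2.2 + 0.606 + 0.6
= 6.8249 min

6.8249 min


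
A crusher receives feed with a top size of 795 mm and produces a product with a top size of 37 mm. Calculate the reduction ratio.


21.4865

Reduction ratio = feed size / product size
= 795 / 37
= 21.4865


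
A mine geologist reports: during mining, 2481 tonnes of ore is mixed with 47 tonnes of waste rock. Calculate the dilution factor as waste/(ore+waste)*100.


Total material = ore + waste
= 2481 + 47 = 2528 tonnes
Dilution = waste / total * 100
= 47 / 2528 * 100
= 0.01859177215 * 100
= 1.8592%

1.8592%


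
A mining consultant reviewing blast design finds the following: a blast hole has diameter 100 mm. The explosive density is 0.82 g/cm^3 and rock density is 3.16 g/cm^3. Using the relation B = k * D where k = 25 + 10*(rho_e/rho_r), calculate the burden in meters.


2.7595 m

First, compute k:
rho_e / rho_r = 0.82 / 3.16 = 0.2594936709
k = 25 + 10 * 0.2594936709 = 27.59493671
Then, compute burden:
B = k * D / 1000 = 27.59493671 * 100 / 1000
= 2759.493671 / 1000
= 2.7595 m


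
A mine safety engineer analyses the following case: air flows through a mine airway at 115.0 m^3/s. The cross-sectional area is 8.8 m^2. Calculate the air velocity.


Velocity = flow rate / cross-sectional area
= 115.0 / 8.8
= 13.0682 m/s

13.0682 m/s


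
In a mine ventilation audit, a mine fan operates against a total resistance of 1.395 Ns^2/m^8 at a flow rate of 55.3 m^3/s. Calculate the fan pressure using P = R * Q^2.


4266.0356 Pa

Compute Q^2:
Q^2 = 55.3^2 = 3058.09
Compute pressure:
P = R * Q^2 = 1.395 * 3058.09
= 4266.0356 Pa


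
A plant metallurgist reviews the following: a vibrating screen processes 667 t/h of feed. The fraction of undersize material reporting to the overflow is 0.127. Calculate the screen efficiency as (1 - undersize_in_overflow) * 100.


87.3%

Screen efficiency = (1 - fraction of undersize in overflow) * 100
= (1 - 0.127) * 100
= 0.873 * 100
= 87.3%


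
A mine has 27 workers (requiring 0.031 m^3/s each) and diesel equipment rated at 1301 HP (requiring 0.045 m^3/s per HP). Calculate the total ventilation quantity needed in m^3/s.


Airflow for workers:
Q_people = 27 * 0.031 = 0.837 m^3/s
Airflow for diesel equipment:
Q_diesel = 1301 * 0.045 = 58.545 m^3/s
Total ventilation:
Q_total = 0.837 + 58.545
= 59.382 m^3/s

59.382 m^3/s


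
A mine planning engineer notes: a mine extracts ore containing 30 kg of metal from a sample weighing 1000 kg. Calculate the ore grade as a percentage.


Ore grade = (metal mass / ore mass) * 100
= (30 / 1000) * 100
= 0.03 * 100
= 3.0%

3.0%


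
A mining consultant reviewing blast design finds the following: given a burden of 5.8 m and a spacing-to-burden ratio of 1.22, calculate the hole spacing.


Spacing = burden * ratio
= 5.8 * 1.22
= 7.076 m

7.076 m


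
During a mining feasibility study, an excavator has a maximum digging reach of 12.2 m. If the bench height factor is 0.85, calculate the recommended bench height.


Bench height = reach * factor
= 12.2 * 0.85
= 10.37 m

10.37 m


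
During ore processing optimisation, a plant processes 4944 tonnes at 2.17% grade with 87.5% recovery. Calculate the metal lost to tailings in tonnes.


13.4106 tonnes

Total metal in feed:
= 4944 * 2.17 / 100 = 107.2848 tonnes
Metal recovered:
= 107.2848 * 87.5 / 100 = 93.8742 tonnes
Metal lost to tailings:
= 107.2848 - 93.8742
= 13.4106 tonnes


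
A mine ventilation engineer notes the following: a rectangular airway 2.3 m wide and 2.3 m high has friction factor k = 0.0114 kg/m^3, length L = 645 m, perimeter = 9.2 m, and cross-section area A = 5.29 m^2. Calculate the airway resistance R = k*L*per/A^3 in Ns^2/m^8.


Compute the numerator:
k * L * per = 0.0114 * 645 * 9.2
= 67.6476
Compute the denominator:
A^3 = 5.29^3 = 148.035889
Resistance:
R = 67.6476 / 148.035889
= 0.457 Ns^2/m^8

0.457 Ns^2/m^8


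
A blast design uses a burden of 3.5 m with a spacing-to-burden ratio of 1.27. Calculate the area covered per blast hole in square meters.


First, find the spacing:
Spacing = burden * ratio = 3.5 * 1.27
= 4.445 m
Then, calculate the area:
Area = burden * spacing = 3.5 * 4.445
= 15.5575 m^2

15.5575 m^2
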